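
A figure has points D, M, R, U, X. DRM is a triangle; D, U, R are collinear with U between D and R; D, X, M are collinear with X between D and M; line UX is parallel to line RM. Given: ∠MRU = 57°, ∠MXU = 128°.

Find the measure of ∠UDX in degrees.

∠UDX = 71°

1. ∠DRM = 57°  [U on ray RD]
2. ∠DXU = 52°  [linear pair at X on DM]
3. ∠DUX = 57°  [UX∥RM, corresponding at U]
4. ∠UDX = 71°  [△DUX]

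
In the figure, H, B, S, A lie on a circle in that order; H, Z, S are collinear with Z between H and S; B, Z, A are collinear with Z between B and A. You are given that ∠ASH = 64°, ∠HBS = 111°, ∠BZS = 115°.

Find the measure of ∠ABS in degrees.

∠ABS = 47°

1. ∠HAS = 69°  [cyclic HBSA, opposite ∠B+∠A]
2. ∠AHS = 47°  [△HSA]
3. ∠ABS = 47°  [same arc SA]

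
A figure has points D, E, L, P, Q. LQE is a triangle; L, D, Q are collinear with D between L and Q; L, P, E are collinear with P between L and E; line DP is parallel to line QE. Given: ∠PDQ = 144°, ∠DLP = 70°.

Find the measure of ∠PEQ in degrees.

∠PEQ = 74°

1. ∠LDP = 36°  [linear pair at D on LQ]
2. ∠DPL = 74°  [△LDP]
3. ∠DPE = 106°  [linear pair at P on LE]
4. ∠PEQ = 74°  [DP∥QE, co-interior at E–P]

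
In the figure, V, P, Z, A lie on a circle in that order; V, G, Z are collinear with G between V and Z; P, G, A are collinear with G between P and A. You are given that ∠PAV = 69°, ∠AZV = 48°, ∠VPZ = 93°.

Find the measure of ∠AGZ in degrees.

1. ∠PZV = 69°  [same arc VP]
2. ∠APV = 48°  [same arc VA]
3. ∠PVZ = 18°  [△VPZ]
4. ∠PGV = 114°  [△VGP]
5. ∠AGZ = 114°  [vertical angles at G]

∠AGZ = 114°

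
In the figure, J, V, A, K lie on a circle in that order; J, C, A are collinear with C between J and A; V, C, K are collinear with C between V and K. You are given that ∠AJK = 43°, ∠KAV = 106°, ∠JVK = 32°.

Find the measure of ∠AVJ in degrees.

1. ∠AVK = 43°  [same arc AK]
2. ∠KJV = 74°  [cyclic JVAK, opposite ∠J+∠A]
3. ∠AKV = 31°  [△VAK]
4. ∠JKV = 74°  [△JVK]
5. ∠AJV = 31°  [same arc VA]
6. ∠JAV = 74°  [same arc JV]
7. ∠AVJ = 75°  [△JVA]

∠AVJ = 75°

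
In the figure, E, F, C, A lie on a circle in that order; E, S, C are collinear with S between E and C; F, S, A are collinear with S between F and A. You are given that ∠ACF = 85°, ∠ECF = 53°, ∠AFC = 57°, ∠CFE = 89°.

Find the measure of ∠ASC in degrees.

1. ∠EAF = 53°  [same arc EF]
2. ∠AEC = 57°  [same arc CA]
3. ∠ASE = 70°  [△ESA]
4. ∠ASC = 110°  [linear pair at S on EC]

∠ASC = 110°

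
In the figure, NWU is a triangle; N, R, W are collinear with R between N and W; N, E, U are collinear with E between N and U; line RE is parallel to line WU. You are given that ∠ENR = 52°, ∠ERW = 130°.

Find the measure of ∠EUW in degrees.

1. ∠ERN = 50°  [linear pair at R on NW]
2. ∠NER = 78°  [△NRE]
3. ∠REU = 102°  [linear pair at E on NU]
4. ∠EUW = 78°  [RE∥WU, co-interior at U–E]

∠EUW = 78°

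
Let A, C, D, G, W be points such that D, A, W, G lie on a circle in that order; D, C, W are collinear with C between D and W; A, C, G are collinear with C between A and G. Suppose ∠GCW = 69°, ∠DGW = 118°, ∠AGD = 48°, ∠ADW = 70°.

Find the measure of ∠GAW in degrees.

1. ∠ACD = 69°  [vertical angles at C]
2. ∠AWD = 48°  [same arc DA]
3. ∠ACW = 111°  [linear pair at C on DW]
4. ∠GAW = 21°  [△ACW]

∠GAW = 21°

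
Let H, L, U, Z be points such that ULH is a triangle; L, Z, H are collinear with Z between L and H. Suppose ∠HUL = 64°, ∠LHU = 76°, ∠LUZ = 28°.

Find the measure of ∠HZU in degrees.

1. ∠HLU = 40°  [△ULH]
2. ∠ULZ = 40°  [Z on ray LH]
3. ∠LZU = 112°  [△ULZ]
4. ∠HZU = 68°  [linear pair at Z on LH]

∠HZU = 68°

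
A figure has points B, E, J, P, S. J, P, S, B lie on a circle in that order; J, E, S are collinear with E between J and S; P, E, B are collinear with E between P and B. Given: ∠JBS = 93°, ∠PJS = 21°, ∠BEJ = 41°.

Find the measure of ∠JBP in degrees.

1. ∠JPS = 87°  [cyclic JPSB, opposite ∠P+∠B]
2. ∠JSP = 72°  [△JPS]
3. ∠JBP = 72°  [same arc JP]

∠JBP = 72°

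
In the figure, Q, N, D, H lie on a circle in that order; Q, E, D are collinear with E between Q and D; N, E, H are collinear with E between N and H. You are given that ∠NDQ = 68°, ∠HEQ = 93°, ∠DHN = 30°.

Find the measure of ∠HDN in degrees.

1. ∠DEN = 93°  [vertical angles at E]
2. ∠DNH = 19°  [△NED]
3. ∠HDN = 131°  [△NDH]

∠HDN = 131°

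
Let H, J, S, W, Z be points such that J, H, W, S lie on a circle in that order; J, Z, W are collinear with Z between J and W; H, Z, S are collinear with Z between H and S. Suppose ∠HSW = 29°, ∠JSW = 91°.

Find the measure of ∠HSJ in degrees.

∠HSJ = 62°

1. ∠HJW = 29°  [same arc HW]
2. ∠JHW = 89°  [cyclic JHWS, opposite ∠H+∠S]
3. ∠HWJ = 62°  [△JHW]
4. ∠HSJ = 62°  [same arc JH]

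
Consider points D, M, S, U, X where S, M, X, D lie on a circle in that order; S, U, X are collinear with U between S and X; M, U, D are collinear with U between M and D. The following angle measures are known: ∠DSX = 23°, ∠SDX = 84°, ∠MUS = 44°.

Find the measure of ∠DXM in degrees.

∠DXM = 94°

1. ∠DMX = 23°  [same arc XD]
2. ∠DXS = 73°  [△SXD]
3. ∠DUX = 44°  [vertical angles at U]
4. ∠MDX = 63°  [△XUD]
5. ∠DXM = 94°  [△MXD]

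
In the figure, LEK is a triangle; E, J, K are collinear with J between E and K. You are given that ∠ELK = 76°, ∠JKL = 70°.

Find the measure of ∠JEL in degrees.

1. ∠EKL = 70°  [J on ray KE]
2. ∠KEL = 34°  [△LEK]
3. ∠JEL = 34°  [J on ray EK]

∠JEL = 34°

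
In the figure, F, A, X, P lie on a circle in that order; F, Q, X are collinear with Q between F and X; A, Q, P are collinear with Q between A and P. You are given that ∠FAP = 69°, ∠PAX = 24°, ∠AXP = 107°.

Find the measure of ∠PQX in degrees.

∠PQX = 62°

1. ∠FXP = 69°  [same arc FP]
2. ∠APX = 49°  [△AXP]
3. ∠PQX = 62°  [△XQP]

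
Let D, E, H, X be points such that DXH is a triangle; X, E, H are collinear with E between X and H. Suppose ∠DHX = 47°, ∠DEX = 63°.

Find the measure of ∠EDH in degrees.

1. ∠DHE = 47°  [E on ray HX]
2. ∠DEH = 117°  [linear pair at E on XH]
3. ∠EDH = 16°  [△DEH]

∠EDH = 16°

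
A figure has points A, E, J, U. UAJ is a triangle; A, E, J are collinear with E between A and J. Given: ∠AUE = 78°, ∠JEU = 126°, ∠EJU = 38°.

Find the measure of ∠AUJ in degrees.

∠AUJ = 94°

1. ∠AEU = 54°  [linear pair at E on AJ]
2. ∠AJU = 38°  [E on ray JA]
3. ∠EAU = 48°  [△UAE]
4. ∠JAU = 48°  [E on ray AJ]
5. ∠AUJ = 94°  [△UAJ]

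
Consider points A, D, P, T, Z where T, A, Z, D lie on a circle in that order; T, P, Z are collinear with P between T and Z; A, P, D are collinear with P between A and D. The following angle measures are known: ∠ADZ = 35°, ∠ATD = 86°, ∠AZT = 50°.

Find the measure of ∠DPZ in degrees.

1. ∠ADT = 50°  [same arc TA]
2. ∠DAT = 44°  [△TAD]
3. ∠DZT = 44°  [same arc TD]
4. ∠DPZ = 101°  [△ZPD]

∠DPZ = 101°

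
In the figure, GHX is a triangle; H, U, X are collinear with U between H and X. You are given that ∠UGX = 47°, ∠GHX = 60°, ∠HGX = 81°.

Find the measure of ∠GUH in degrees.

1. ∠GXH = 39°  [△GHX]
2. ∠GXU = 39°  [U on ray XH]
3. ∠GUX = 94°  [△GUX]
4. ∠GUH = 86°  [linear pair at U on HX]

∠GUH = 86°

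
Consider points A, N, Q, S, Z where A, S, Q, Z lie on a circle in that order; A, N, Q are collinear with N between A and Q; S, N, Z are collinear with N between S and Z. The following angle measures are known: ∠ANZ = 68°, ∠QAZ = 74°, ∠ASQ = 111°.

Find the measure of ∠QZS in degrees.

1. ∠QNZ = 112°  [linear pair at N on AQ]
2. ∠AZQ = 69°  [cyclic ASQZ, opposite ∠S+∠Z]
3. ∠AQZ = 37°  [△AQZ]
4. ∠QZS = 31°  [△QNZ]

∠QZS = 31°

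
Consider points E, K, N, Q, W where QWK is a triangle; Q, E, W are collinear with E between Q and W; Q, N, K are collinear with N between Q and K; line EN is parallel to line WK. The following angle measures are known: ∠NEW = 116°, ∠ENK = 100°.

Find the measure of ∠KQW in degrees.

∠KQW = 36°

1. ∠NEQ = 64°  [linear pair at E on QW]
2. ∠ENQ = 80°  [linear pair at N on QK]
3. ∠EQN = 36°  [△QEN]
4. ∠KQW = 36°  [E on QW, N on QK]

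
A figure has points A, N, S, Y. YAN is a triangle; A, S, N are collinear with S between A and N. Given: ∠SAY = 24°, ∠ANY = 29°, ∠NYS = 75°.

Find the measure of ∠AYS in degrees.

∠AYS = 52°

1. ∠SNY = 29°  [S on ray NA]
2. ∠NSY = 76°  [△YSN]
3. ∠ASY = 104°  [linear pair at S on AN]
4. ∠AYS = 52°  [△YAS]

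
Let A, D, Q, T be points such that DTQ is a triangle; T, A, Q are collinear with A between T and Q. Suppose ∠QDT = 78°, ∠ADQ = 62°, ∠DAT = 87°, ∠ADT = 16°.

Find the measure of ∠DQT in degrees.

1. ∠ATD = 77°  [△DTA]
2. ∠DTQ = 77°  [A on ray TQ]
3. ∠DQT = 25°  [△DTQ]

∠DQT = 25°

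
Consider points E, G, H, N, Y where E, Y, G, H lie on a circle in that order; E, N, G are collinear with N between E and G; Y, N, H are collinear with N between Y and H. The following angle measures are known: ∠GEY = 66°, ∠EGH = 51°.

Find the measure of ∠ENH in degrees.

1. ∠GHY = 66°  [same arc YG]
2. ∠GNH = 63°  [△GNH]
3. ∠ENH = 117°  [linear pair at N on EG]

∠ENH = 117°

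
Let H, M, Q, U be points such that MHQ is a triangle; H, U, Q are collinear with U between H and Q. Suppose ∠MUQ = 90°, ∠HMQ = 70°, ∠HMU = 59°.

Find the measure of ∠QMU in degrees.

1. ∠HUM = 90°  [linear pair at U on HQ]
2. ∠MHU = 31°  [△MHU]
3. ∠MHQ = 31°  [U on ray HQ]
4. ∠HQM = 79°  [△MHQ]
5. ∠MQU = 79°  [U on ray QH]
6. ∠QMU = 11°  [△MUQ]

∠QMU = 11°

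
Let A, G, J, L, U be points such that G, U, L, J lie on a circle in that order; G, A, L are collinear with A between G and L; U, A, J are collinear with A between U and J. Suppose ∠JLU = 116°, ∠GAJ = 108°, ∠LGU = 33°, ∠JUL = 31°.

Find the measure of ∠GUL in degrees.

∠GUL = 106°

1. ∠LAU = 108°  [vertical angles at A]
2. ∠GLU = 41°  [△UAL]
3. ∠GUL = 106°  [△GUL]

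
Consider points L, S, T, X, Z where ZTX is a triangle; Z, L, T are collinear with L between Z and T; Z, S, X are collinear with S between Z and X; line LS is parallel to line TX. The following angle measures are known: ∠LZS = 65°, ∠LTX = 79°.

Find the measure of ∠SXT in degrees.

∠SXT = 36°

1. ∠TZX = 65°  [L on ZT, S on ZX]
2. ∠XTZ = 79°  [L on ray TZ]
3. ∠TXZ = 36°  [△ZTX]
4. ∠SXT = 36°  [S on ray XZ]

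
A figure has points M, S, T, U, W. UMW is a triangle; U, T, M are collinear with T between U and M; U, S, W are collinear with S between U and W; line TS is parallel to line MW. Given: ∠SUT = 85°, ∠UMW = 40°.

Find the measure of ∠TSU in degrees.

∠TSU = 55°

1. ∠MUW = 85°  [T on UM, S on UW]
2. ∠MWU = 55°  [△UMW]
3. ∠TSU = 55°  [TS∥MW, corresponding at S]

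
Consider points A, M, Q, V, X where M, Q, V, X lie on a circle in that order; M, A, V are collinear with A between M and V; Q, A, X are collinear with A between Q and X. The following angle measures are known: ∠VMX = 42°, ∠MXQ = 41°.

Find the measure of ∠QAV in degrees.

∠QAV = 97°

1. ∠VQX = 42°  [same arc VX]
2. ∠MVQ = 41°  [same arc MQ]
3. ∠QAV = 97°  [△QAV]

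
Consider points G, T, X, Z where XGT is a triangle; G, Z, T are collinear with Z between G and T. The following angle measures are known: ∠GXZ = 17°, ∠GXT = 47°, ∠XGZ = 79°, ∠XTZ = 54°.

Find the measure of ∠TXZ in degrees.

∠TXZ = 30°

1. ∠GZX = 84°  [△XGZ]
2. ∠TZX = 96°  [linear pair at Z on GT]
3. ∠TXZ = 30°  [△XZT]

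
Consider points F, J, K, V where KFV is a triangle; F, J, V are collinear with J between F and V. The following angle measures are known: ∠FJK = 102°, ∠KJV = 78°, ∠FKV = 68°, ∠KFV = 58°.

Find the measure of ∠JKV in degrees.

1. ∠FVK = 54°  [△KFV]
2. ∠JVK = 54°  [J on ray VF]
3. ∠JKV = 48°  [△KJV]

∠JKV = 48°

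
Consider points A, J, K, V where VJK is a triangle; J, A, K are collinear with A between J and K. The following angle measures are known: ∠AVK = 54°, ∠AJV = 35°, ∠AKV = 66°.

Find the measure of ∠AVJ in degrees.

1. ∠KAV = 60°  [△VAK]
2. ∠JAV = 120°  [linear pair at A on JK]
3. ∠AVJ = 25°  [△VJA]

∠AVJ = 25°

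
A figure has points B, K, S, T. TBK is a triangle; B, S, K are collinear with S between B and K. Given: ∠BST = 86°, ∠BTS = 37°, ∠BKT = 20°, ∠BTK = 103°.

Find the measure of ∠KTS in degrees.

1. ∠KST = 94°  [linear pair at S on BK]
2. ∠SKT = 20°  [S on ray KB]
3. ∠KTS = 66°  [△TSK]

∠KTS = 66°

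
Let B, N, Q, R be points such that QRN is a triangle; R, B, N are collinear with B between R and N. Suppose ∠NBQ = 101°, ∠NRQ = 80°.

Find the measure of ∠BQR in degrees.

∠BQR = 21°

1. ∠QBR = 79°  [linear pair at B on RN]
2. ∠BRQ = 80°  [B on ray RN]
3. ∠BQR = 21°  [△QRB]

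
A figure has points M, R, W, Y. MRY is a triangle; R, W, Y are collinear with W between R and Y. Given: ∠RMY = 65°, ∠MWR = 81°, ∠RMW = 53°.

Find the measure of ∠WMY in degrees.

1. ∠MRW = 46°  [△MRW]
2. ∠MWY = 99°  [linear pair at W on RY]
3. ∠MRY = 46°  [W on ray RY]
4. ∠MYR = 69°  [△MRY]
5. ∠MYW = 69°  [W on ray YR]
6. ∠WMY = 12°  [△MWY]

∠WMY = 12°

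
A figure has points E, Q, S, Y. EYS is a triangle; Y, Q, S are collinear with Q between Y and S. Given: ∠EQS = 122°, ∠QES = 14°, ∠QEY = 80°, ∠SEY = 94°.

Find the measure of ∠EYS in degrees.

1. ∠EQY = 58°  [linear pair at Q on YS]
2. ∠EYQ = 42°  [△EYQ]
3. ∠EYS = 42°  [Q on ray YS]

∠EYS = 42°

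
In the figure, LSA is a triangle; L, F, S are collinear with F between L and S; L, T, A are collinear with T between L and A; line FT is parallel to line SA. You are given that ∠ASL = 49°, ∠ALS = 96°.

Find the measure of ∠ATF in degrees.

1. ∠LAS = 35°  [△LSA]
2. ∠FTL = 35°  [FT∥SA, corresponding at T]
3. ∠ATF = 145°  [linear pair at T on LA]

∠ATF = 145°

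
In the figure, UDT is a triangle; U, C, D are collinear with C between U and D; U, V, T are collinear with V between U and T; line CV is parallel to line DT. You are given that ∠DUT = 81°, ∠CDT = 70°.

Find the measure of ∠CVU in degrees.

1. ∠TDU = 70°  [C on ray DU]
2. ∠DTU = 29°  [△UDT]
3. ∠CVU = 29°  [CV∥DT, corresponding at V]

∠CVU = 29°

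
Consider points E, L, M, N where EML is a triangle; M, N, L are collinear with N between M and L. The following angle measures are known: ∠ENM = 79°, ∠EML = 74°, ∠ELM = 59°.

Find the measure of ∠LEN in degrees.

∠LEN = 20°

1. ∠ENL = 101°  [linear pair at N on ML]
2. ∠ELN = 59°  [N on ray LM]
3. ∠LEN = 20°  [△ENL]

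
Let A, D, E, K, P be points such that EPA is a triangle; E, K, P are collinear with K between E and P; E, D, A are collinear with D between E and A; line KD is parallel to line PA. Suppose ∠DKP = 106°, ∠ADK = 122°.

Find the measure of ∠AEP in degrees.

∠AEP = 48°

1. ∠DKE = 74°  [linear pair at K on EP]
2. ∠EDK = 58°  [linear pair at D on EA]
3. ∠DEK = 48°  [△EKD]
4. ∠AEP = 48°  [K on EP, D on EA]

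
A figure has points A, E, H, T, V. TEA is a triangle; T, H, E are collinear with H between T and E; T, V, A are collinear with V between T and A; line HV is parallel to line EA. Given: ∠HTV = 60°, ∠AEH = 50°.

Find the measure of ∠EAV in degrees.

1. ∠ATE = 60°  [H on TE, V on TA]
2. ∠AET = 50°  [H on ray ET]
3. ∠EAT = 70°  [△TEA]
4. ∠EAV = 70°  [V on ray AT]

∠EAV = 70°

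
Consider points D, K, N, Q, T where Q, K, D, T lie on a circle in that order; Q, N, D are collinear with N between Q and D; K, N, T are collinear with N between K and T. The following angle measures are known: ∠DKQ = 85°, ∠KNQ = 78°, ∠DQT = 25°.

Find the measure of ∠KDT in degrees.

1. ∠DTQ = 95°  [cyclic QKDT, opposite ∠K+∠T]
2. ∠DNT = 78°  [vertical angles at N]
3. ∠DKT = 25°  [same arc DT]
4. ∠QDT = 60°  [△QDT]
5. ∠DTK = 42°  [△DNT]
6. ∠KDT = 113°  [△KDT]

∠KDT = 113°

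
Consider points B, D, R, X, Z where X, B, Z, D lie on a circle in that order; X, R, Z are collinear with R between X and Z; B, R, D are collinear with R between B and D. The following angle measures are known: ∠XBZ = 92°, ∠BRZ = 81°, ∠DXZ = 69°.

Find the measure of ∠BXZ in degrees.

∠BXZ = 58°

1. ∠DBZ = 69°  [same arc ZD]
2. ∠BZX = 30°  [△BRZ]
3. ∠BXZ = 58°  [△XBZ]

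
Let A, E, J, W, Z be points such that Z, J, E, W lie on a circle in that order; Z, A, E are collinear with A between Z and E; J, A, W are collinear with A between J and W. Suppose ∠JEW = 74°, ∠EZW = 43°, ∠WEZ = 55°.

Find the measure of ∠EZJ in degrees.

1. ∠EJW = 43°  [same arc EW]
2. ∠EWJ = 63°  [△JEW]
3. ∠EZJ = 63°  [same arc JE]

∠EZJ = 63°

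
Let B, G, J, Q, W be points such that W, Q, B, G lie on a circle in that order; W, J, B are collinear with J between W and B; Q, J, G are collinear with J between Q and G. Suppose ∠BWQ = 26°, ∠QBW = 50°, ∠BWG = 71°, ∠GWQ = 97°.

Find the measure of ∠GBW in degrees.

1. ∠QGW = 50°  [same arc WQ]
2. ∠GQW = 33°  [△WQG]
3. ∠GBW = 33°  [same arc WG]

∠GBW = 33°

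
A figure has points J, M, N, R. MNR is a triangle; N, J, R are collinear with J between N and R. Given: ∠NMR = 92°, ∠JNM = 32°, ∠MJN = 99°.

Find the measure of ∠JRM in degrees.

∠JRM = 56°

1. ∠MNR = 32°  [J on ray NR]
2. ∠MRN = 56°  [△MNR]
3. ∠JRM = 56°  [J on ray RN]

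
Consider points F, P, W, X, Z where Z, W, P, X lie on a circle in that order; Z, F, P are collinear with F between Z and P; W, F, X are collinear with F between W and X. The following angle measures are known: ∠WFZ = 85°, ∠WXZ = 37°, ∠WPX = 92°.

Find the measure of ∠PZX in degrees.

∠PZX = 48°

1. ∠PFX = 85°  [vertical angles at F]
2. ∠XFZ = 95°  [linear pair at F on ZP]
3. ∠PZX = 48°  [△ZFX]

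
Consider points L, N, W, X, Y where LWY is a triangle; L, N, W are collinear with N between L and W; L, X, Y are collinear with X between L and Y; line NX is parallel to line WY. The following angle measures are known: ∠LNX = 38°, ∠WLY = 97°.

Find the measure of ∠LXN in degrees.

1. ∠LWY = 38°  [NX∥WY, corresponding at N]
2. ∠LYW = 45°  [△LWY]
3. ∠LXN = 45°  [NX∥WY, corresponding at X]

∠LXN = 45°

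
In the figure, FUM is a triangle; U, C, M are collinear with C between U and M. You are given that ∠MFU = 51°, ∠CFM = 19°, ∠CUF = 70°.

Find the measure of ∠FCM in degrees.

1. ∠FUM = 70°  [C on ray UM]
2. ∠FMU = 59°  [△FUM]
3. ∠CMF = 59°  [C on ray MU]
4. ∠FCM = 102°  [△FCM]

∠FCM = 102°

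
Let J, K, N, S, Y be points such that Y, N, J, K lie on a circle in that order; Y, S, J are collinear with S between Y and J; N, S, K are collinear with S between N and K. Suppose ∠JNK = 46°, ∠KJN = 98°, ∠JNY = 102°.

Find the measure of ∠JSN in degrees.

1. ∠JKN = 36°  [△NJK]
2. ∠JYN = 36°  [same arc NJ]
3. ∠NJY = 42°  [△YNJ]
4. ∠JSN = 92°  [△NSJ]

∠JSN = 92°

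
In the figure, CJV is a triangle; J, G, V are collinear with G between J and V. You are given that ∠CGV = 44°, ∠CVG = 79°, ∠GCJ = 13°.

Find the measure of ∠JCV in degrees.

∠JCV = 70°

1. ∠CGJ = 136°  [linear pair at G on JV]
2. ∠CVJ = 79°  [G on ray VJ]
3. ∠CJG = 31°  [△CJG]
4. ∠CJV = 31°  [G on ray JV]
5. ∠JCV = 70°  [△CJV]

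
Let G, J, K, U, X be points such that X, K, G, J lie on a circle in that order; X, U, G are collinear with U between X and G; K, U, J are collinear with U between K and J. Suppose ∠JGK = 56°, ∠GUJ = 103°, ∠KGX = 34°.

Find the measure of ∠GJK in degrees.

∠GJK = 55°

1. ∠JXK = 124°  [cyclic XKGJ, opposite ∠X+∠G]
2. ∠KUX = 103°  [vertical angles at U]
3. ∠KJX = 34°  [same arc XK]
4. ∠JKX = 22°  [△XKJ]
5. ∠GXK = 55°  [△XUK]
6. ∠GJK = 55°  [same arc KG]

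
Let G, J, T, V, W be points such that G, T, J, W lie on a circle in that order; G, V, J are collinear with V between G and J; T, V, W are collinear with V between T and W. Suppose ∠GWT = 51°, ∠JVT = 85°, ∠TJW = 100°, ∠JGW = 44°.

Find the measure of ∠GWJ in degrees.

∠GWJ = 87°

1. ∠GJT = 51°  [same arc GT]
2. ∠GVW = 85°  [△GVW]
3. ∠JTW = 44°  [△TVJ]
4. ∠JWT = 36°  [△TJW]
5. ∠JVW = 95°  [linear pair at V on GJ]
6. ∠GJW = 49°  [△JVW]
7. ∠GWJ = 87°  [△GJW]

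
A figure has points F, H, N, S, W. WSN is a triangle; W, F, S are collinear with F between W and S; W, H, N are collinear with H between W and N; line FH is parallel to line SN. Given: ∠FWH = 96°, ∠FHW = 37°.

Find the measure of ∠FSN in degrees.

∠FSN = 47°

1. ∠HFW = 47°  [△WFH]
2. ∠HFS = 133°  [linear pair at F on WS]
3. ∠FSN = 47°  [FH∥SN, co-interior at S–F]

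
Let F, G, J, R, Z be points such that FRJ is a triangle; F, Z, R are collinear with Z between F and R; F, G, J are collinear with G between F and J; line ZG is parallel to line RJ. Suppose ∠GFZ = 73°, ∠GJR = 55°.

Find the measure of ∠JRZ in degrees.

1. ∠JFR = 73°  [Z on FR, G on FJ]
2. ∠FJR = 55°  [G on ray JF]
3. ∠FRJ = 52°  [△FRJ]
4. ∠JRZ = 52°  [Z on ray RF]

∠JRZ = 52°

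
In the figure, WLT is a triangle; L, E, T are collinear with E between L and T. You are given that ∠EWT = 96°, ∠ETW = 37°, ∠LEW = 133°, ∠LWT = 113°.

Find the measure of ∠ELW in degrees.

1. ∠LTW = 37°  [E on ray TL]
2. ∠TLW = 30°  [△WLT]
3. ∠ELW = 30°  [E on ray LT]

∠ELW = 30°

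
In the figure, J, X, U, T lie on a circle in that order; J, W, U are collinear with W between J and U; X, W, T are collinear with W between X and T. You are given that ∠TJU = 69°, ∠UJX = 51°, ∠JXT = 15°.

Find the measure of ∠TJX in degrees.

1. ∠TXU = 69°  [same arc UT]
2. ∠UTX = 51°  [same arc XU]
3. ∠TUX = 60°  [△XUT]
4. ∠TJX = 120°  [cyclic JXUT, opposite ∠J+∠U]

∠TJX = 120°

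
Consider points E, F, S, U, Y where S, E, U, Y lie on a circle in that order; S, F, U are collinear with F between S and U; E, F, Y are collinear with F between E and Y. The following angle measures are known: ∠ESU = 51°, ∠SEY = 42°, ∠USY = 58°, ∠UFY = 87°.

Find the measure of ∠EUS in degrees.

1. ∠EFS = 87°  [△SFE]
2. ∠UEY = 58°  [same arc UY]
3. ∠EFU = 93°  [linear pair at F on SU]
4. ∠EUS = 29°  [△EFU]

∠EUS = 29°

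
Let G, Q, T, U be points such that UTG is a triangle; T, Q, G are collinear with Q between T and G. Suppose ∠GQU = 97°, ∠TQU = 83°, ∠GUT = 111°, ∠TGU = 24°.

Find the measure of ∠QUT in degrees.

∠QUT = 52°

1. ∠GTU = 45°  [△UTG]
2. ∠QTU = 45°  [Q on ray TG]
3. ∠QUT = 52°  [△UTQ]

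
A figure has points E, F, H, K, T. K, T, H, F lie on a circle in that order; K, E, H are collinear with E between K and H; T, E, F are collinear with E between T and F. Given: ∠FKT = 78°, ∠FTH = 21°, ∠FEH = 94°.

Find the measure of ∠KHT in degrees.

∠KHT = 73°

1. ∠FKH = 21°  [same arc HF]
2. ∠FEK = 86°  [linear pair at E on KH]
3. ∠KFT = 73°  [△KEF]
4. ∠KHT = 73°  [same arc KT]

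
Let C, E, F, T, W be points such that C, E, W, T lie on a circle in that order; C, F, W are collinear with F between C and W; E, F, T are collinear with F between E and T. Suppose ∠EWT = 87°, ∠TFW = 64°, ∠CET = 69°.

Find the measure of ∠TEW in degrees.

1. ∠ECT = 93°  [cyclic CEWT, opposite ∠C+∠W]
2. ∠CFE = 64°  [vertical angles at F]
3. ∠CTE = 18°  [△CET]
4. ∠EFW = 116°  [linear pair at F on CW]
5. ∠CWE = 18°  [same arc CE]
6. ∠TEW = 46°  [△EFW]

∠TEW = 46°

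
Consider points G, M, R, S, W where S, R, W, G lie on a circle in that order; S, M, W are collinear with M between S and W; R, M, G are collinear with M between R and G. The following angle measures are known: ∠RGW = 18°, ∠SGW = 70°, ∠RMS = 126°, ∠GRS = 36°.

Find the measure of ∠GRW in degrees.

∠GRW = 74°

1. ∠RSW = 18°  [same arc RW]
2. ∠SRW = 110°  [cyclic SRWG, opposite ∠R+∠G]
3. ∠RMW = 54°  [linear pair at M on SW]
4. ∠RWS = 52°  [△SRW]
5. ∠GRW = 74°  [△RMW]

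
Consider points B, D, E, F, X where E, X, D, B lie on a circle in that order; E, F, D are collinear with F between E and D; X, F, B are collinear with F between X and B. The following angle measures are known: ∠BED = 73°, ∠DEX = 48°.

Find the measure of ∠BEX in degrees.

∠BEX = 121°

1. ∠BXD = 73°  [same arc DB]
2. ∠DBX = 48°  [same arc XD]
3. ∠BDX = 59°  [△XDB]
4. ∠BEX = 121°  [cyclic EXDB, opposite ∠E+∠D]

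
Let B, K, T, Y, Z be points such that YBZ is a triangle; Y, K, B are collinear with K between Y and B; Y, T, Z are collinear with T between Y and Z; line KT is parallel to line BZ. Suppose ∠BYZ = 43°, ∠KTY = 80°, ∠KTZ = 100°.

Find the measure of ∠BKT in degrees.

1. ∠KYT = 43°  [K on YB, T on YZ]
2. ∠TKY = 57°  [△YKT]
3. ∠BKT = 123°  [linear pair at K on YB]

∠BKT = 123°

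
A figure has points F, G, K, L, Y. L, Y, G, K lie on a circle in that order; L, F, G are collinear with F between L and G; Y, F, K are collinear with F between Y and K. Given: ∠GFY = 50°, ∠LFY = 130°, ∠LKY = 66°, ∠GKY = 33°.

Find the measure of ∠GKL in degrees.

1. ∠KFL = 50°  [vertical angles at F]
2. ∠GFK = 130°  [vertical angles at F]
3. ∠GLK = 64°  [△LFK]
4. ∠KGL = 17°  [△GFK]
5. ∠GKL = 99°  [△LGK]

∠GKL = 99°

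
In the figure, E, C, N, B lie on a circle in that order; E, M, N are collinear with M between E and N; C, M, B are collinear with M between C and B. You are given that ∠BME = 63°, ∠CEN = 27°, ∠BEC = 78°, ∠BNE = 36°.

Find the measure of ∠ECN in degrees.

1. ∠CMN = 63°  [vertical angles at M]
2. ∠CBN = 27°  [same arc CN]
3. ∠BNC = 102°  [cyclic ECNB, opposite ∠E+∠N]
4. ∠BCN = 51°  [△CNB]
5. ∠CNE = 66°  [△CMN]
6. ∠ECN = 87°  [△ECN]

∠ECN = 87°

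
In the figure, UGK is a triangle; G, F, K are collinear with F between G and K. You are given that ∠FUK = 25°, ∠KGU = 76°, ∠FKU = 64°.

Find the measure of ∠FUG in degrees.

1. ∠KFU = 91°  [△UFK]
2. ∠FGU = 76°  [F on ray GK]
3. ∠GFU = 89°  [linear pair at F on GK]
4. ∠FUG = 15°  [△UGF]

∠FUG = 15°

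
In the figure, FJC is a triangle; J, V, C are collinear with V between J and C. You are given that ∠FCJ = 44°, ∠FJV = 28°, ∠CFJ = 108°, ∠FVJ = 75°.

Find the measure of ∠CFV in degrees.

∠CFV = 31°

1. ∠FCV = 44°  [V on ray CJ]
2. ∠CVF = 105°  [linear pair at V on JC]
3. ∠CFV = 31°  [△FVC]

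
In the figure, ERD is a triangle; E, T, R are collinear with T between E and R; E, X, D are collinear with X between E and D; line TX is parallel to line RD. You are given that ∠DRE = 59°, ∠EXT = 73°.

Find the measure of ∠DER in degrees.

∠DER = 48°

1. ∠ETX = 59°  [TX∥RD, corresponding at T]
2. ∠TEX = 48°  [△ETX]
3. ∠DER = 48°  [T on ER, X on ED]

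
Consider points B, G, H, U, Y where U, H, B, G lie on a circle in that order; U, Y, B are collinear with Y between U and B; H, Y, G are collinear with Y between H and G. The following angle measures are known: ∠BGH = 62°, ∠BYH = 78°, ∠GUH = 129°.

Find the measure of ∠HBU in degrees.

∠HBU = 35°

1. ∠GBH = 51°  [cyclic UHBG, opposite ∠U+∠B]
2. ∠BHG = 67°  [△HBG]
3. ∠HBU = 35°  [△HYB]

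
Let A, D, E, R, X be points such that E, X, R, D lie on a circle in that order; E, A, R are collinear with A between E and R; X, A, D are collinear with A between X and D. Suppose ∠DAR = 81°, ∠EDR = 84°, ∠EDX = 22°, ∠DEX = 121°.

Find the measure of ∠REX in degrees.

∠REX = 62°

1. ∠EAX = 81°  [vertical angles at A]
2. ∠DXE = 37°  [△EXD]
3. ∠REX = 62°  [△EAX]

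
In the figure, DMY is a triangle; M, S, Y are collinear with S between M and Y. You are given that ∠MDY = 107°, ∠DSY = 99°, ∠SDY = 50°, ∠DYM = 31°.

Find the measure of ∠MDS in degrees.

1. ∠DMY = 42°  [△DMY]
2. ∠DSM = 81°  [linear pair at S on MY]
3. ∠DMS = 42°  [S on ray MY]
4. ∠MDS = 57°  [△DMS]

∠MDS = 57°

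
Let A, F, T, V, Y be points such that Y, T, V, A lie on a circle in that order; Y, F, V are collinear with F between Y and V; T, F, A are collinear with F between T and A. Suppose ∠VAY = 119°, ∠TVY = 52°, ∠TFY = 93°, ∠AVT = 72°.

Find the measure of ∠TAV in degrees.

∠TAV = 67°

1. ∠VTY = 61°  [cyclic YTVA, opposite ∠T+∠A]
2. ∠TYV = 67°  [△YTV]
3. ∠TAV = 67°  [same arc TV]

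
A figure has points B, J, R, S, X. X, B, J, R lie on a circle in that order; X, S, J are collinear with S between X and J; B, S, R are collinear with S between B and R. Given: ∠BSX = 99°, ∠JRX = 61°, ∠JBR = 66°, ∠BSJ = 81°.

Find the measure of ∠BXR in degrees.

1. ∠JBX = 119°  [cyclic XBJR, opposite ∠B+∠R]
2. ∠JXR = 66°  [same arc JR]
3. ∠BJX = 33°  [△BSJ]
4. ∠RSX = 81°  [vertical angles at S]
5. ∠BXJ = 28°  [△XBJ]
6. ∠BRX = 33°  [△XSR]
7. ∠RBX = 53°  [△XSB]
8. ∠BXR = 94°  [△XBR]

∠BXR = 94°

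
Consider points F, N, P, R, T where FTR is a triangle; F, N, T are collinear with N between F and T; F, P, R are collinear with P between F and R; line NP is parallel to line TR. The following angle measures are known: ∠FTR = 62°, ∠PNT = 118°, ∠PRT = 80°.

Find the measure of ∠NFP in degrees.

∠NFP = 38°

1. ∠FRT = 80°  [P on ray RF]
2. ∠RFT = 38°  [△FTR]
3. ∠NFP = 38°  [N on FT, P on FR]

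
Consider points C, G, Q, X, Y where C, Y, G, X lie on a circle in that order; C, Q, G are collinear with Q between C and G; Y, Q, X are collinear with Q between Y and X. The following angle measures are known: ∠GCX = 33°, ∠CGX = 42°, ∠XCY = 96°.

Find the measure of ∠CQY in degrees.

∠CQY = 75°

1. ∠GYX = 33°  [same arc GX]
2. ∠CYX = 42°  [same arc CX]
3. ∠XGY = 84°  [cyclic CYGX, opposite ∠C+∠G]
4. ∠GXY = 63°  [△YGX]
5. ∠GCY = 63°  [same arc YG]
6. ∠CQY = 75°  [△CQY]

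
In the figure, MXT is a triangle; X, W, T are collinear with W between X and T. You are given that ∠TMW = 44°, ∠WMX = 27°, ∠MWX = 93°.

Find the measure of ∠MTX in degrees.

1. ∠MWT = 87°  [linear pair at W on XT]
2. ∠MTW = 49°  [△MWT]
3. ∠MTX = 49°  [W on ray TX]

∠MTX = 49°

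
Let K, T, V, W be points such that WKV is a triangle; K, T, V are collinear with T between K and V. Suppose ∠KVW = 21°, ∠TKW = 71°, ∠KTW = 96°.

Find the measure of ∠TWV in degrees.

1. ∠TVW = 21°  [T on ray VK]
2. ∠VTW = 84°  [linear pair at T on KV]
3. ∠TWV = 75°  [△WTV]

∠TWV = 75°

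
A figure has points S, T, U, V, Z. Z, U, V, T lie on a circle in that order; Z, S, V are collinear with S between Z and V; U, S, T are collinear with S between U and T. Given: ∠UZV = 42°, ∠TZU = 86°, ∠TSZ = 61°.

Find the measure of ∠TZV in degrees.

∠TZV = 44°

1. ∠UTV = 42°  [same arc UV]
2. ∠TVU = 94°  [cyclic ZUVT, opposite ∠Z+∠V]
3. ∠TUV = 44°  [△UVT]
4. ∠TZV = 44°  [same arc VT]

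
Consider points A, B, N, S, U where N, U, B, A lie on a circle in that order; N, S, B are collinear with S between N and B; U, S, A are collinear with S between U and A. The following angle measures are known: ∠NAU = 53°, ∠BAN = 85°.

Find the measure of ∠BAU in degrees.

∠BAU = 32°

1. ∠NBU = 53°  [same arc NU]
2. ∠BUN = 95°  [cyclic NUBA, opposite ∠U+∠A]
3. ∠BNU = 32°  [△NUB]
4. ∠BAU = 32°  [same arc UB]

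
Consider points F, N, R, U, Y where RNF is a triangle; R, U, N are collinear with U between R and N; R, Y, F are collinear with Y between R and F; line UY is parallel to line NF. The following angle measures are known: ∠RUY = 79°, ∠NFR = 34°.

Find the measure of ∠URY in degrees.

1. ∠FNR = 79°  [UY∥NF, corresponding at U]
2. ∠FRN = 67°  [△RNF]
3. ∠URY = 67°  [U on RN, Y on RF]

∠URY = 67°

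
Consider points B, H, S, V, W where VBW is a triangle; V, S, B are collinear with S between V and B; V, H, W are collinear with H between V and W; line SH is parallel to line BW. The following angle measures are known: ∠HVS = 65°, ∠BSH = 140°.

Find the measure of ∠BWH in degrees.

∠BWH = 75°

1. ∠HSV = 40°  [linear pair at S on VB]
2. ∠SHV = 75°  [△VSH]
3. ∠SHW = 105°  [linear pair at H on VW]
4. ∠BWH = 75°  [SH∥BW, co-interior at W–H]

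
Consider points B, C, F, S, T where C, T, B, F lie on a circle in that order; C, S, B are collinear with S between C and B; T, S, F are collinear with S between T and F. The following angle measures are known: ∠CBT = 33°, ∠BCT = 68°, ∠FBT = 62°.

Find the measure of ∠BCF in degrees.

1. ∠BFT = 68°  [same arc TB]
2. ∠BTF = 50°  [△TBF]
3. ∠BCF = 50°  [same arc BF]

∠BCF = 50°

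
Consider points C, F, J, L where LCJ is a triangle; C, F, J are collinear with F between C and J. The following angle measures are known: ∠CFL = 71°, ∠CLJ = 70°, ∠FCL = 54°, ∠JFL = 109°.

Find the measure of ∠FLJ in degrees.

1. ∠JCL = 54°  [F on ray CJ]
2. ∠CJL = 56°  [△LCJ]
3. ∠FJL = 56°  [F on ray JC]
4. ∠FLJ = 15°  [△LFJ]

∠FLJ = 15°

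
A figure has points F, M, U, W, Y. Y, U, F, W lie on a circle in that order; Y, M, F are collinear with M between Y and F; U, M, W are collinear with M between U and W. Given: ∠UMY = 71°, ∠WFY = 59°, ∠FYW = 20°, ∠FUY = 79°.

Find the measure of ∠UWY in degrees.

∠UWY = 51°

1. ∠FMW = 71°  [vertical angles at M]
2. ∠WMY = 109°  [linear pair at M on YF]
3. ∠UWY = 51°  [△YMW]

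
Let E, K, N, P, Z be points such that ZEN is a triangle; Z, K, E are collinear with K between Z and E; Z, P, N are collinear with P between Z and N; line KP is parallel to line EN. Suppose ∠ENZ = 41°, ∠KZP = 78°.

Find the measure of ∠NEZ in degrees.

1. ∠KPZ = 41°  [KP∥EN, corresponding at P]
2. ∠PKZ = 61°  [△ZKP]
3. ∠NEZ = 61°  [KP∥EN, corresponding at K]

∠NEZ = 61°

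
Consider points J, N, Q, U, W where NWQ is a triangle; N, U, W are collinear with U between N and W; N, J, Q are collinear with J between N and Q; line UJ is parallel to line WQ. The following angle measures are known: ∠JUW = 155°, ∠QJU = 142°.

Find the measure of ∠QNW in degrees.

∠QNW = 117°

1. ∠JUN = 25°  [linear pair at U on NW]
2. ∠NJU = 38°  [linear pair at J on NQ]
3. ∠JNU = 117°  [△NUJ]
4. ∠QNW = 117°  [U on NW, J on NQ]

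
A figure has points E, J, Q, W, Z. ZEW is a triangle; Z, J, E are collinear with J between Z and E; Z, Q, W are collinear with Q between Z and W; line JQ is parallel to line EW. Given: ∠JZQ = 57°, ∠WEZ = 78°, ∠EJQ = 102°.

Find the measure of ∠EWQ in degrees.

1. ∠EZW = 57°  [J on ZE, Q on ZW]
2. ∠EWZ = 45°  [△ZEW]
3. ∠EWQ = 45°  [Q on ray WZ]

∠EWQ = 45°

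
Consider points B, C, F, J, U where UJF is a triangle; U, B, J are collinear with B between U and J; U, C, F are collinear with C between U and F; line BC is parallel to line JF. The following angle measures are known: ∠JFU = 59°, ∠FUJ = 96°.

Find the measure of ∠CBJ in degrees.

∠CBJ = 155°

1. ∠FJU = 25°  [△UJF]
2. ∠CBU = 25°  [BC∥JF, corresponding at B]
3. ∠CBJ = 155°  [linear pair at B on UJ]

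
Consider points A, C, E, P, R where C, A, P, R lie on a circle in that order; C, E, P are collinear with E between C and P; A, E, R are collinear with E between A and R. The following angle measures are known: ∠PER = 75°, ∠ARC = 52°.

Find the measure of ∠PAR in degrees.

1. ∠AEC = 75°  [vertical angles at E]
2. ∠APC = 52°  [same arc CA]
3. ∠AEP = 105°  [linear pair at E on CP]
4. ∠PAR = 23°  [△AEP]

∠PAR = 23°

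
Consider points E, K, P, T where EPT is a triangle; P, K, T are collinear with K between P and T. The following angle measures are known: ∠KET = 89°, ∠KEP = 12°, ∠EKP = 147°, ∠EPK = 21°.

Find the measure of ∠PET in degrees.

1. ∠EKT = 33°  [linear pair at K on PT]
2. ∠EPT = 21°  [K on ray PT]
3. ∠ETK = 58°  [△EKT]
4. ∠ETP = 58°  [K on ray TP]
5. ∠PET = 101°  [△EPT]

∠PET = 101°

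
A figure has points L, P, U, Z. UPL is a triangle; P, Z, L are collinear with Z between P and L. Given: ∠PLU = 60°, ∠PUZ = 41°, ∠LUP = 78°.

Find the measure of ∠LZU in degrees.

1. ∠LPU = 42°  [△UPL]
2. ∠UPZ = 42°  [Z on ray PL]
3. ∠PZU = 97°  [△UPZ]
4. ∠LZU = 83°  [linear pair at Z on PL]

∠LZU = 83°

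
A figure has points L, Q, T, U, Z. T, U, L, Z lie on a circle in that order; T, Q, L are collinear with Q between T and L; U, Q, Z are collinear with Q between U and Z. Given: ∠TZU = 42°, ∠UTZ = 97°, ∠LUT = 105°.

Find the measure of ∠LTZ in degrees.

1. ∠TUZ = 41°  [△TUZ]
2. ∠LZT = 75°  [cyclic TULZ, opposite ∠U+∠Z]
3. ∠TLZ = 41°  [same arc TZ]
4. ∠LTZ = 64°  [△TLZ]

∠LTZ = 64°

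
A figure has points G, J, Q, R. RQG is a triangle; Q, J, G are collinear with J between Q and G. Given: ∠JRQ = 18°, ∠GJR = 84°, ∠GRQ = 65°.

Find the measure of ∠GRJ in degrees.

1. ∠QJR = 96°  [linear pair at J on QG]
2. ∠JQR = 66°  [△RQJ]
3. ∠GQR = 66°  [J on ray QG]
4. ∠QGR = 49°  [△RQG]
5. ∠JGR = 49°  [J on ray GQ]
6. ∠GRJ = 47°  [△RJG]

∠GRJ = 47°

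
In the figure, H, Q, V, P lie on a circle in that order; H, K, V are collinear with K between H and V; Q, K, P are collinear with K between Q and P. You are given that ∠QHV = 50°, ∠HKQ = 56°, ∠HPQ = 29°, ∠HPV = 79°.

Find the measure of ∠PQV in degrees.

∠PQV = 27°

1. ∠QKV = 124°  [linear pair at K on HV]
2. ∠HVQ = 29°  [same arc HQ]
3. ∠PQV = 27°  [△QKV]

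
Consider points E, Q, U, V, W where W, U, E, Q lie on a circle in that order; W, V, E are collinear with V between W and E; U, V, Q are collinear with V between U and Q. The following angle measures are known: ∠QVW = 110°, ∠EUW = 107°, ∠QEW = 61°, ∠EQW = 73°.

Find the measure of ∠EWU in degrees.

1. ∠EVU = 110°  [vertical angles at V]
2. ∠QUW = 61°  [same arc WQ]
3. ∠UVW = 70°  [linear pair at V on WE]
4. ∠EWU = 49°  [△WVU]

∠EWU = 49°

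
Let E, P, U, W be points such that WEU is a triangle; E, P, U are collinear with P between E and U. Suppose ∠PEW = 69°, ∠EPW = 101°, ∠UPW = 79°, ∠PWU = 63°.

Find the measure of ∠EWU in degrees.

∠EWU = 73°

1. ∠UEW = 69°  [P on ray EU]
2. ∠PUW = 38°  [△WPU]
3. ∠EUW = 38°  [P on ray UE]
4. ∠EWU = 73°  [△WEU]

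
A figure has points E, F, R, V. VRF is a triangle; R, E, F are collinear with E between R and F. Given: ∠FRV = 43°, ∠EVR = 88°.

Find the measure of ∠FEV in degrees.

1. ∠ERV = 43°  [E on ray RF]
2. ∠REV = 49°  [△VRE]
3. ∠FEV = 131°  [linear pair at E on RF]

∠FEV = 131°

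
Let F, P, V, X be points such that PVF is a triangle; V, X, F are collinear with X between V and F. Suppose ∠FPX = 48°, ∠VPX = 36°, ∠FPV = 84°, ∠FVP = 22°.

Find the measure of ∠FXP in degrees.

1. ∠PFV = 74°  [△PVF]
2. ∠PFX = 74°  [X on ray FV]
3. ∠FXP = 58°  [△PXF]

∠FXP = 58°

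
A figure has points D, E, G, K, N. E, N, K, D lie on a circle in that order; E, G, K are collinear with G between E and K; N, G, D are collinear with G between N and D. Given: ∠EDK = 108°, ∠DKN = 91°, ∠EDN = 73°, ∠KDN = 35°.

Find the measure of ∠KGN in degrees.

1. ∠DNK = 54°  [△NKD]
2. ∠EKN = 73°  [same arc EN]
3. ∠KGN = 53°  [△NGK]

∠KGN = 53°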